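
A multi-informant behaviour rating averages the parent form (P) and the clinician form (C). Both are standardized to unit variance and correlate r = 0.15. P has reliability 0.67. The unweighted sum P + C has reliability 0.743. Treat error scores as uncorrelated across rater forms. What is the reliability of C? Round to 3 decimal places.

Var(P+C) = 2 + 2·0.15 = 2.300.
True-score variance = ρ_P + ρ_C + 2·0.15, so 0.743 = (0.67 + ρ_C + 0.30) / 2.300.
ρ_C = 0.743·2.300 − 0.67 − 0.30 = 0.739.

0.739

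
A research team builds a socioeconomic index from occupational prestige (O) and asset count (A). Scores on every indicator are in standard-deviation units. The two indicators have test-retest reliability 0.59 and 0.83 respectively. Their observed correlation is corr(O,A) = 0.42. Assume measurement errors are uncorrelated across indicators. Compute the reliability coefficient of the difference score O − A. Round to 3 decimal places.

Var(O−A) = 1 + 1 − 2·0.42 = 2 − 0.84 = 1.16.
Because errors are independent across components, Cov(Tᵢ,Tⱼ) = Cov(Xᵢ,Xⱼ); the off-diagonal part of the true-score variance is the same as above.
True-score variance = [0.59 + 0.83] − 0.84 = 1.42 − 0.84 = 0.58.
Reliability = 0.58 / 1.16 = 0.500.

0.500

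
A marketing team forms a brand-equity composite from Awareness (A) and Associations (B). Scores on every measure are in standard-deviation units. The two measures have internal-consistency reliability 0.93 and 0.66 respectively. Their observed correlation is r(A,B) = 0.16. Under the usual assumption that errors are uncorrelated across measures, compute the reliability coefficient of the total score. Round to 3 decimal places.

Var(A+B) = 2 + 2·[0.16] = 2 + 0.32 = 2.32.
With uncorrelated errors the cross-covariances are all true-score covariance, so they carry over unchanged; only the diagonal terms shrink to ρᵢσᵢ².
True-score variance = [0.93 + 0.66] + 0.32 = 1.59 + 0.32 = 1.91.
Reliability = 1.91 / 2.32 = 0.823.

0.823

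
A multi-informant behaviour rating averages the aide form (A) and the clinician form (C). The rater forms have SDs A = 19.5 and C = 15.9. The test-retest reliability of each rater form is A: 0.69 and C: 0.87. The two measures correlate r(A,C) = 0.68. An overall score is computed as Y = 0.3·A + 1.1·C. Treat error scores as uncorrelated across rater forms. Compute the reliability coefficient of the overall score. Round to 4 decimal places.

Var(Y) = 0.3²·19.5² + 1.1²·15.9² + 2·[0.33·19.5·15.9·0.68] = 340.123 + 139.15 = 479.273.
Under uncorrelated errors the observed covariances equal the true-score covariances, so only the own-variance terms attenuate.
True-score variance = [0.3²·19.5²·0.69 + 1.1²·15.9²·0.87] + 139.15 = 289.747 + 139.15 = 428.897.
Reliability = 428.897 / 479.273 = 0.8949.

0.8949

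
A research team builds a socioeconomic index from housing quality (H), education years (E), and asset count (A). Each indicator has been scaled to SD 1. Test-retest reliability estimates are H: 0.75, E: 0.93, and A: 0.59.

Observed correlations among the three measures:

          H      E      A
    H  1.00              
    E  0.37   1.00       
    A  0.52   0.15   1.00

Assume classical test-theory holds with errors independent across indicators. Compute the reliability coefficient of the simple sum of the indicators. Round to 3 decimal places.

Var(H+E+A) = 3 + 2·[0.37 + 0.52 + 0.15] = 3 + 2.08 = 5.08.
Under uncorrelated errors the observed covariances equal the true-score covariances, so only the own-variance terms attenuate.
True-score variance = [0.75 + 0.93 + 0.59] + 2.08 = 2.27 + 2.08 = 4.35.
Reliability = 4.35 / 5.08 = 0.856.

0.856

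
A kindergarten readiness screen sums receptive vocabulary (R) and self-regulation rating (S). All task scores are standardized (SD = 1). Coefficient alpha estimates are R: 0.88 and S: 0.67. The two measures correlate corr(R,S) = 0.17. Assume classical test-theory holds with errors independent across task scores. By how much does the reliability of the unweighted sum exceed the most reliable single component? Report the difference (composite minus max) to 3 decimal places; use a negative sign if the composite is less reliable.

-0.072

Var(sum) = 2 + 0.34 = 2.34; true-score variance = 1.55 + 0.34 = 1.89; composite reliability = 0.8077.
Max component reliability = 0.8800.
Difference = 0.8077 − 0.8800 = -0.072.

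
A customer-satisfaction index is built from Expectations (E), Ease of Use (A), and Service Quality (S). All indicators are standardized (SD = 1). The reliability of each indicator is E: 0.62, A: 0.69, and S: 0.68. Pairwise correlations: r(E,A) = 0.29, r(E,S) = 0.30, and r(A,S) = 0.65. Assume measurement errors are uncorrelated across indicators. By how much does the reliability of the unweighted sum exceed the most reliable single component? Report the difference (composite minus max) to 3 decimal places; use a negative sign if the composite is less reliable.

Var(sum) = 3 + 2.48 = 5.48; true-score variance = 1.99 + 2.48 = 4.47; composite reliability = 0.8157.
Max component reliability = 0.6900.
Difference = 0.8157 − 0.6900 = 0.126.

0.126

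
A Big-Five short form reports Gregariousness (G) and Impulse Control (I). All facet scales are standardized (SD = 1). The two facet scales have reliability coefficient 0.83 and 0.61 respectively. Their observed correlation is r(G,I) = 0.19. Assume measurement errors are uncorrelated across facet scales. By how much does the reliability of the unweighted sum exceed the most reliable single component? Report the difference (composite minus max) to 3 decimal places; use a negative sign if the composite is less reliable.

-0.065

Var(sum) = 2 + 0.38 = 2.38; true-score variance = 1.44 + 0.38 = 1.82; composite reliability = 0.7647.
Max component reliability = 0.8300.
Difference = 0.7647 − 0.8300 = -0.065.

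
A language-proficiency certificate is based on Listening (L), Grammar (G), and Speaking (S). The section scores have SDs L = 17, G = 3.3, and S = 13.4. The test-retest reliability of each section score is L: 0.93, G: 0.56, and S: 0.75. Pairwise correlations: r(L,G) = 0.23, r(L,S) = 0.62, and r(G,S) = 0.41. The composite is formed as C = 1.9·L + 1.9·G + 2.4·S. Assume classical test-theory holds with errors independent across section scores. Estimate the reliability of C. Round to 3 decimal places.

Var(C) = 1.9²·17² + 1.9²·3.3² + 2.4²·13.4² + 2·[3.61·17·3.3·0.23 + 4.56·17·13.4·0.62 + 4.56·3.3·13.4·0.41] = 2116.87 + 1546.58 = 3663.45.
With uncorrelated errors the cross-covariances are all true-score covariance, so they carry over unchanged; only the diagonal terms shrink to ρᵢσᵢ².
True-score variance = [1.9²·17²·0.93 + 1.9²·3.3²·0.56 + 2.4²·13.4²·0.75] + 1546.58 = 1767.97 + 1546.58 = 3314.55.
Reliability = 3314.55 / 3663.45 = 0.905.

0.905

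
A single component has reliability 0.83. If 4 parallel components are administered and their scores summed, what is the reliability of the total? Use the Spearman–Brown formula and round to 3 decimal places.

0.951

ρ_k = kρ / (1 + (k−1)ρ) = 4·0.83 / (1 + 3·0.83) = 3.320 / 3.490 = 0.951.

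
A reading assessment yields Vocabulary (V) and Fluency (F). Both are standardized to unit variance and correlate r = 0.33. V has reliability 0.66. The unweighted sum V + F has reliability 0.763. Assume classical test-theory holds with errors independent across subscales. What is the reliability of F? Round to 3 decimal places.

0.710

Var(V+F) = 2 + 2·0.33 = 2.660.
True-score variance = ρ_V + ρ_F + 2·0.33, so 0.763 = (0.66 + ρ_F + 0.66) / 2.660.
ρ_F = 0.763·2.660 − 0.66 − 0.66 = 0.710.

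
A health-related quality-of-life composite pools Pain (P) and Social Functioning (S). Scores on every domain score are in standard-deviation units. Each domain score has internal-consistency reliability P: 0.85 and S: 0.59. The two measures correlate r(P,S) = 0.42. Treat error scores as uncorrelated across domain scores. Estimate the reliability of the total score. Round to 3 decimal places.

Var(P+S) = 2 + 2·[0.42] = 2 + 0.84 = 2.84.
With uncorrelated errors the cross-covariances are all true-score covariance, so they carry over unchanged; only the diagonal terms shrink to ρᵢσᵢ².
True-score variance = [0.85 + 0.59] + 0.84 = 1.44 + 0.84 = 2.28.
Reliability = 2.28 / 2.84 = 0.803.

0.803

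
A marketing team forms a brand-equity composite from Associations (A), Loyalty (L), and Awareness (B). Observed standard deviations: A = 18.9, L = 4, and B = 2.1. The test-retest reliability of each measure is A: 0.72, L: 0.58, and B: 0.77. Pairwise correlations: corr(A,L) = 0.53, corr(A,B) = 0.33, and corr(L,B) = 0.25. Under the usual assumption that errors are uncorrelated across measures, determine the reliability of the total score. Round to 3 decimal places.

Var(A+L+B) = 18.9² + 4² + 2.1² + 2·[18.9·4·0.53 + 18.9·2.1·0.33 + 4·2.1·0.25] = 377.62 + 110.531 = 488.151.
With uncorrelated errors the cross-covariances are all true-score covariance, so they carry over unchanged; only the diagonal terms shrink to ρᵢσᵢ².
True-score variance = [18.9²·0.72 + 4²·0.58 + 2.1²·0.77] + 110.531 = 269.867 + 110.531 = 380.398.
Reliability = 380.398 / 488.151 = 0.779.

0.779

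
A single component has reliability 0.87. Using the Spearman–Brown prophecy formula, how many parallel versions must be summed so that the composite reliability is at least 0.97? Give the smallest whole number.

5

k ≥ ρ*(1−ρ₁)/(ρ₁(1−ρ*)) = 0.97·0.13 / (0.87·0.03) = 4.831.
Smallest integer k = 5.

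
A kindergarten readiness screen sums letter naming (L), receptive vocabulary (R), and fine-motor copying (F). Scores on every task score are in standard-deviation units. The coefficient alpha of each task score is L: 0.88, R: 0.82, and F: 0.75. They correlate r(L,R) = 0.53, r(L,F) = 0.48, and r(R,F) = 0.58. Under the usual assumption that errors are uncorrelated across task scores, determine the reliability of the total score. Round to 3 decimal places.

0.911

Var(L+R+F) = 3 + 2·[0.53 + 0.48 + 0.58] = 3 + 3.18 = 6.18.
Under uncorrelated errors the observed covariances equal the true-score covariances, so only the own-variance terms attenuate.
True-score variance = [0.88 + 0.82 + 0.75] + 3.18 = 2.45 + 3.18 = 5.63.
Reliability = 5.63 / 6.18 = 0.911.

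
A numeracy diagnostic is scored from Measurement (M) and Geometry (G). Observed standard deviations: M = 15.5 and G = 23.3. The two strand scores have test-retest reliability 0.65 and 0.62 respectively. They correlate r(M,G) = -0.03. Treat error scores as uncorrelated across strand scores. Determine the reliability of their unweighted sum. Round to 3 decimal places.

Var(M+G) = 15.5² + 23.3² + 2·[15.5·23.3·(-0.03)] = 783.14 − 21.669 = 761.471.
Under uncorrelated errors the observed covariances equal the true-score covariances, so only the own-variance terms attenuate.
True-score variance = [15.5²·0.65 + 23.3²·0.62] − 21.669 = 492.754 − 21.669 = 471.085.
Reliability = 471.085 / 761.471 = 0.619.

0.619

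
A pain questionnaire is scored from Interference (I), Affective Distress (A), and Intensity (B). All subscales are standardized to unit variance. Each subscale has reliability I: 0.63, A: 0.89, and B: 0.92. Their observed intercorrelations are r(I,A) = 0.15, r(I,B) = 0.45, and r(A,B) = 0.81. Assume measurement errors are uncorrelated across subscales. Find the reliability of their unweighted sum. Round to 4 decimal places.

Var(I+A+B) = 3 + 2·[0.15 + 0.45 + 0.81] = 3 + 2.82 = 5.82.
Because errors are independent across components, Cov(Tᵢ,Tⱼ) = Cov(Xᵢ,Xⱼ); the off-diagonal part of the true-score variance is the same as above.
True-score variance = [0.63 + 0.89 + 0.92] + 2.82 = 2.44 + 2.82 = 5.26.
Reliability = 5.26 / 5.82 = 0.9038.

0.9038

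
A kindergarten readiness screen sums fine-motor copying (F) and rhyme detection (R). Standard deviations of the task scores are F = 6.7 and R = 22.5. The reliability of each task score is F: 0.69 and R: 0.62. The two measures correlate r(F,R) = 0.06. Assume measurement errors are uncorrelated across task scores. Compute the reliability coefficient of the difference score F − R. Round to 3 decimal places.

Var(F−R) = 6.7² + 22.5² − 2·6.7·22.5·0.06 = 551.14 − 18.09 = 533.05.
Under uncorrelated errors the observed covariances equal the true-score covariances, so only the own-variance terms attenuate.
True-score variance = [6.7²·0.69 + 22.5²·0.62] − 18.09 = 344.849 − 18.09 = 326.759.
Reliability = 326.759 / 533.05 = 0.613.

0.613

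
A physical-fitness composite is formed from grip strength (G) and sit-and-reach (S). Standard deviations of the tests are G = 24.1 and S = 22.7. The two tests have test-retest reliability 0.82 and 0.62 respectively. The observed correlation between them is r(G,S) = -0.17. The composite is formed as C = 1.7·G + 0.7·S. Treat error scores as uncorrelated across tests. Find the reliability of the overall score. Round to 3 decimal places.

0.767

Var(C) = 1.7²·24.1² + 0.7²·22.7² + 2·[1.19·24.1·22.7·(-0.17)] = 1931.03 − 221.345 = 1709.69.
Under uncorrelated errors the observed covariances equal the true-score covariances, so only the own-variance terms attenuate.
True-score variance = [1.7²·24.1²·0.82 + 0.7²·22.7²·0.62] − 221.345 = 1532.95 − 221.345 = 1311.6.
Reliability = 1311.6 / 1709.69 = 0.767.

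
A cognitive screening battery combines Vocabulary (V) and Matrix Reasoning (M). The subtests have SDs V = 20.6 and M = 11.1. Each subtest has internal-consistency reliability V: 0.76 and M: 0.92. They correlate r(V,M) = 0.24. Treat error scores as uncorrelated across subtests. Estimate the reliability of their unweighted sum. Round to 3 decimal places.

0.830

Var(V+M) = 20.6² + 11.1² + 2·[20.6·11.1·0.24] = 547.57 + 109.757 = 657.327.
Under uncorrelated errors the observed covariances equal the true-score covariances, so only the own-variance terms attenuate.
True-score variance = [20.6²·0.76 + 11.1²·0.92] + 109.757 = 435.867 + 109.757 = 545.624.
Reliability = 545.624 / 657.327 = 0.830.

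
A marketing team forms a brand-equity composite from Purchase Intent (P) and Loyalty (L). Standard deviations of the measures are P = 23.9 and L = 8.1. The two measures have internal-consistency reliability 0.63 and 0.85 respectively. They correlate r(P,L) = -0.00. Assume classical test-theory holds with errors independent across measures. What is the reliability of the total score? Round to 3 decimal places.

0.653

Var(P+L) = 23.9² + 8.1² + 2·[23.9·8.1·-0.00] = 636.82 + 0 = 636.82.
With uncorrelated errors the cross-covariances are all true-score covariance, so they carry over unchanged; only the diagonal terms shrink to ρᵢσᵢ².
True-score variance = [23.9²·0.63 + 8.1²·0.85] + 0 = 415.631 + 0 = 415.631.
Reliability = 415.631 / 636.82 = 0.653.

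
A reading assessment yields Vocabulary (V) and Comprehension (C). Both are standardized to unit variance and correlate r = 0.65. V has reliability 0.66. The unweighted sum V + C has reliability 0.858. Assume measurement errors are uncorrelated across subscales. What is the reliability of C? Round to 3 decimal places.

0.871

Var(V+C) = 2 + 2·0.65 = 3.300.
True-score variance = ρ_V + ρ_C + 2·0.65, so 0.858 = (0.66 + ρ_C + 1.30) / 3.300.
ρ_C = 0.858·3.300 − 0.66 − 1.30 = 0.871.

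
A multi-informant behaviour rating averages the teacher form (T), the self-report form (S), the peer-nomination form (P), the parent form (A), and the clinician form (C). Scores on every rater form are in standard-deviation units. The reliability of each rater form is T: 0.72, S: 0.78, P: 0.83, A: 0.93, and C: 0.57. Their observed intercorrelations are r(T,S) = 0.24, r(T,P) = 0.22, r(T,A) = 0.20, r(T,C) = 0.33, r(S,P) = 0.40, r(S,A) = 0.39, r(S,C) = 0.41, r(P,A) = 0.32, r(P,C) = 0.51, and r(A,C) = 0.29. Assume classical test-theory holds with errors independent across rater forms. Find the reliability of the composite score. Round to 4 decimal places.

0.8993

Var(T+S+P+A+C) = 5 + 2·[0.24 + 0.22 + 0.20 + 0.33 + 0.40 + 0.39 + 0.41 + 0.32 + 0.51 + 0.29] = 5 + 6.62 = 11.62.
Because errors are independent across components, Cov(Tᵢ,Tⱼ) = Cov(Xᵢ,Xⱼ); the off-diagonal part of the true-score variance is the same as above.
True-score variance = [0.72 + 0.78 + 0.83 + 0.93 + 0.57] + 6.62 = 3.83 + 6.62 = 10.45.
Reliability = 10.45 / 11.62 = 0.8993.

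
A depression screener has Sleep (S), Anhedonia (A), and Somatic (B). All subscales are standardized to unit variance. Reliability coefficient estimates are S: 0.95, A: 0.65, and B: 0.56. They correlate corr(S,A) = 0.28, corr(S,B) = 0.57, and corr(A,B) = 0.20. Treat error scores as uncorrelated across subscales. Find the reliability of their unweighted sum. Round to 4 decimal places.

0.8353

Var(S+A+B) = 3 + 2·[0.28 + 0.57 + 0.20] = 3 + 2.1 = 5.1.
With uncorrelated errors the cross-covariances are all true-score covariance, so they carry over unchanged; only the diagonal terms shrink to ρᵢσᵢ².
True-score variance = [0.95 + 0.65 + 0.56] + 2.1 = 2.16 + 2.1 = 4.26.
Reliability = 4.26 / 5.1 = 0.8353.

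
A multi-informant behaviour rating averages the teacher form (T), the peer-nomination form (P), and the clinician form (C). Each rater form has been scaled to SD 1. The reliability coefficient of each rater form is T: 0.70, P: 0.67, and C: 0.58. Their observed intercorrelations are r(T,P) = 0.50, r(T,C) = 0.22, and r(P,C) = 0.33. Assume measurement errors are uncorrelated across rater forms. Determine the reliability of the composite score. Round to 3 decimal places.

0.794

Var(T+P+C) = 3 + 2·[0.50 + 0.22 + 0.33] = 3 + 2.1 = 5.1.
Because errors are independent across components, Cov(Tᵢ,Tⱼ) = Cov(Xᵢ,Xⱼ); the off-diagonal part of the true-score variance is the same as above.
True-score variance = [0.70 + 0.67 + 0.58] + 2.1 = 1.95 + 2.1 = 4.05.
Reliability = 4.05 / 5.1 = 0.794.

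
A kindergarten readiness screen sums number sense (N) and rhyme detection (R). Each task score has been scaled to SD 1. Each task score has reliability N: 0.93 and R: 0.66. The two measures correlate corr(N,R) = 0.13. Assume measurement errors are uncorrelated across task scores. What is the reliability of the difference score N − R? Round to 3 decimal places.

Var(N−R) = 1 + 1 − 2·0.13 = 2 − 0.26 = 1.74.
Under uncorrelated errors the observed covariances equal the true-score covariances, so only the own-variance terms attenuate.
True-score variance = [0.93 + 0.66] − 0.26 = 1.59 − 0.26 = 1.33.
Reliability = 1.33 / 1.74 = 0.764.

0.764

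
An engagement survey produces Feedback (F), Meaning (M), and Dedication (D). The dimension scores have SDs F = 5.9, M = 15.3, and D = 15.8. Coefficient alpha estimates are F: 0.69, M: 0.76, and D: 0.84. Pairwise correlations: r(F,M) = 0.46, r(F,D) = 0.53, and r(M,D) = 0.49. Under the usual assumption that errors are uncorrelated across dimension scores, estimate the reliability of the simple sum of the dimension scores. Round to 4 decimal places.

Var(F+M+D) = 5.9² + 15.3² + 15.8² + 2·[5.9·15.3·0.46 + 5.9·15.8·0.53 + 15.3·15.8·0.49] = 518.54 + 418.767 = 937.307.
With uncorrelated errors the cross-covariances are all true-score covariance, so they carry over unchanged; only the diagonal terms shrink to ρᵢσᵢ².
True-score variance = [5.9²·0.69 + 15.3²·0.76 + 15.8²·0.84] + 418.767 = 411.625 + 418.767 = 830.392.
Reliability = 830.392 / 937.307 = 0.8859.

0.8859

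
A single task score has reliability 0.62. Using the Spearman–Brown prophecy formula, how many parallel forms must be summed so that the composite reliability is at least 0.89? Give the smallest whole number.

k ≥ ρ*(1−ρ₁)/(ρ₁(1−ρ*)) = 0.89·0.38 / (0.62·0.11) = 4.959.
Smallest integer k = 5.

5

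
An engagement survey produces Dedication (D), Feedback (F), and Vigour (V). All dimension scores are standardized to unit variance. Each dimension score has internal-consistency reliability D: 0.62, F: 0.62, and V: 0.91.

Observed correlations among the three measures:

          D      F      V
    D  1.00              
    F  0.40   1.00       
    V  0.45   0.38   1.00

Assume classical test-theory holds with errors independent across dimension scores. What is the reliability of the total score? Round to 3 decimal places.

0.844

Var(D+F+V) = 3 + 2·[0.40 + 0.45 + 0.38] = 3 + 2.46 = 5.46.
Under uncorrelated errors the observed covariances equal the true-score covariances, so only the own-variance terms attenuate.
True-score variance = [0.62 + 0.62 + 0.91] + 2.46 = 2.15 + 2.46 = 4.61.
Reliability = 4.61 / 5.46 = 0.844.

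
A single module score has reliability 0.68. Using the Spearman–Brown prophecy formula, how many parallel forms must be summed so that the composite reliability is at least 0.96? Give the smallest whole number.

12

k ≥ ρ*(1−ρ₁)/(ρ₁(1−ρ*)) = 0.96·0.32 / (0.68·0.04) = 11.294.
Smallest integer k = 12.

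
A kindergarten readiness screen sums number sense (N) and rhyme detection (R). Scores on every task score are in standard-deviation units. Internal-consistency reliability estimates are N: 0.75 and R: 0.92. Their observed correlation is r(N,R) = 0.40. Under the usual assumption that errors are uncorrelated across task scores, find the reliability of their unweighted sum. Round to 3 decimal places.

0.882

Var(N+R) = 2 + 2·[0.40] = 2 + 0.8 = 2.8.
Because errors are independent across components, Cov(Tᵢ,Tⱼ) = Cov(Xᵢ,Xⱼ); the off-diagonal part of the true-score variance is the same as above.
True-score variance = [0.75 + 0.92] + 0.8 = 1.67 + 0.8 = 2.47.
Reliability = 2.47 / 2.8 = 0.882.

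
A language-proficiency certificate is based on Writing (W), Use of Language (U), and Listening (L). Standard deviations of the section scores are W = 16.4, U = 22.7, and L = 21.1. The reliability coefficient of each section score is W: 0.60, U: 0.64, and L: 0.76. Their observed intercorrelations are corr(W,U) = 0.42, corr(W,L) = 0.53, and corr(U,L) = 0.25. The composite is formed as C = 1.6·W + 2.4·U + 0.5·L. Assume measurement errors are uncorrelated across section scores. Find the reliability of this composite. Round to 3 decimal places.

Var(C) = 1.6²·16.4² + 2.4²·22.7² + 0.5²·21.1² + 2·[3.84·16.4·22.7·0.42 + 0.8·16.4·21.1·0.53 + 1.2·22.7·21.1·0.25] = 3767.91 + 1781.65 = 5549.56.
Under uncorrelated errors the observed covariances equal the true-score covariances, so only the own-variance terms attenuate.
True-score variance = [1.6²·16.4²·0.60 + 2.4²·22.7²·0.64 + 0.5²·21.1²·0.76] + 1781.65 = 2397.28 + 1781.65 = 4178.93.
Reliability = 4178.93 / 5549.56 = 0.753.

0.753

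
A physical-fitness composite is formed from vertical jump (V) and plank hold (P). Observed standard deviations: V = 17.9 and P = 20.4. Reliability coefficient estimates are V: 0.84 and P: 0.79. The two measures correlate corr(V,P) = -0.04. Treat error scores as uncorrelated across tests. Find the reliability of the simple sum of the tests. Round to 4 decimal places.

Var(V+P) = 17.9² + 20.4² + 2·[17.9·20.4·(-0.04)] = 736.57 − 29.2128 = 707.357.
With uncorrelated errors the cross-covariances are all true-score covariance, so they carry over unchanged; only the diagonal terms shrink to ρᵢσᵢ².
True-score variance = [17.9²·0.84 + 20.4²·0.79] − 29.2128 = 597.911 − 29.2128 = 568.698.
Reliability = 568.698 / 707.357 = 0.8040.

0.8040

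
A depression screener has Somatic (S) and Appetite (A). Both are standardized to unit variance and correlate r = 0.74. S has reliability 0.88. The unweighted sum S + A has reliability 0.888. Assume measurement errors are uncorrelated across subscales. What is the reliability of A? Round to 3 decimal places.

Var(S+A) = 2 + 2·0.74 = 3.480.
True-score variance = ρ_S + ρ_A + 2·0.74, so 0.888 = (0.88 + ρ_A + 1.48) / 3.480.
ρ_A = 0.888·3.480 − 0.88 − 1.48 = 0.730.

0.730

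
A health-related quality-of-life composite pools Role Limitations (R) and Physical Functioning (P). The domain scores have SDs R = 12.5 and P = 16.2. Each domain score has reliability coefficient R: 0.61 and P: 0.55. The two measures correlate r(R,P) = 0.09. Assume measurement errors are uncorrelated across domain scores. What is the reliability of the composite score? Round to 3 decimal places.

Var(R+P) = 12.5² + 16.2² + 2·[12.5·16.2·0.09] = 418.69 + 36.45 = 455.14.
Under uncorrelated errors the observed covariances equal the true-score covariances, so only the own-variance terms attenuate.
True-score variance = [12.5²·0.61 + 16.2²·0.55] + 36.45 = 239.655 + 36.45 = 276.105.
Reliability = 276.105 / 455.14 = 0.607.

0.607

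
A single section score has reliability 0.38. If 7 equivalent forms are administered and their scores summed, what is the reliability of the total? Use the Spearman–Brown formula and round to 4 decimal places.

0.8110

ρ_k = kρ / (1 + (k−1)ρ) = 7·0.38 / (1 + 6·0.38) = 2.660 / 3.280 = 0.8110.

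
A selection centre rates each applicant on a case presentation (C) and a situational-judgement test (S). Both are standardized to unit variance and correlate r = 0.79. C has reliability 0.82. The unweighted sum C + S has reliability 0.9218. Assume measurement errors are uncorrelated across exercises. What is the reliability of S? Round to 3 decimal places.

Var(C+S) = 2 + 2·0.79 = 3.580.
True-score variance = ρ_C + ρ_S + 2·0.79, so 0.9218 = (0.82 + ρ_S + 1.58) / 3.580.
ρ_S = 0.9218·3.580 − 0.82 − 1.58 = 0.900.

0.900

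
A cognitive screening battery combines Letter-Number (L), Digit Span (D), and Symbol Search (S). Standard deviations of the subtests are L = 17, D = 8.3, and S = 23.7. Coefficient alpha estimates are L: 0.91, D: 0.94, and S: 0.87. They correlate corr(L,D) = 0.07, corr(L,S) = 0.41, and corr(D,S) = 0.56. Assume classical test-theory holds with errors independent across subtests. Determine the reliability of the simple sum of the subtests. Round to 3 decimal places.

0.931

Var(L+D+S) = 17² + 8.3² + 23.7² + 2·[17·8.3·0.07 + 17·23.7·0.41 + 8.3·23.7·0.56] = 919.58 + 570.447 = 1490.03.
With uncorrelated errors the cross-covariances are all true-score covariance, so they carry over unchanged; only the diagonal terms shrink to ρᵢσᵢ².
True-score variance = [17²·0.91 + 8.3²·0.94 + 23.7²·0.87] + 570.447 = 816.417 + 570.447 = 1386.86.
Reliability = 1386.86 / 1490.03 = 0.931.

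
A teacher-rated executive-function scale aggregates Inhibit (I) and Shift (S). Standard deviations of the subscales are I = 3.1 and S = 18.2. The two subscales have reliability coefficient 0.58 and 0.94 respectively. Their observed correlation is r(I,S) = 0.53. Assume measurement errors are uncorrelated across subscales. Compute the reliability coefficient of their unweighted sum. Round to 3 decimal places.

0.940

Var(I+S) = 3.1² + 18.2² + 2·[3.1·18.2·0.53] = 340.85 + 59.8052 = 400.655.
Because errors are independent across components, Cov(Tᵢ,Tⱼ) = Cov(Xᵢ,Xⱼ); the off-diagonal part of the true-score variance is the same as above.
True-score variance = [3.1²·0.58 + 18.2²·0.94] + 59.8052 = 316.939 + 59.8052 = 376.745.
Reliability = 376.745 / 400.655 = 0.940.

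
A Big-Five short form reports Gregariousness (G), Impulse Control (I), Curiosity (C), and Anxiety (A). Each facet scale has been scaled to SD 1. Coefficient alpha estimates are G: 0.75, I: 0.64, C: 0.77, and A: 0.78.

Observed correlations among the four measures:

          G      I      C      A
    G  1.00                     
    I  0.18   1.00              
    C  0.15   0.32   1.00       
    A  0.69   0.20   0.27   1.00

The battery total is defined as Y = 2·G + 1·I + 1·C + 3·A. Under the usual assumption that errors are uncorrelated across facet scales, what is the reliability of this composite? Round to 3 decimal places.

Var(Y) = 2² + 1 + 1 + 3² + 2·[2·0.18 + 2·0.15 + 6·0.69 + 0.32 + 3·0.20 + 3·0.27] = 15 + 13.06 = 28.06.
With uncorrelated errors the cross-covariances are all true-score covariance, so they carry over unchanged; only the diagonal terms shrink to ρᵢσᵢ².
True-score variance = [2²·0.75 + 0.64 + 0.77 + 3²·0.78] + 13.06 = 11.43 + 13.06 = 24.49.
Reliability = 24.49 / 28.06 = 0.873.

0.873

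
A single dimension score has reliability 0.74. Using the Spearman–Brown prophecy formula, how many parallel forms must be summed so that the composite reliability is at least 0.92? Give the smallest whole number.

5

k ≥ ρ*(1−ρ₁)/(ρ₁(1−ρ*)) = 0.92·0.26 / (0.74·0.08) = 4.041.
Smallest integer k = 5.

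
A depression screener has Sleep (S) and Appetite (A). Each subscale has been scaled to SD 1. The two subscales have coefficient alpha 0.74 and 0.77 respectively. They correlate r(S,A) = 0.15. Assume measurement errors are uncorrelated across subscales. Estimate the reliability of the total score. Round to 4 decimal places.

0.7870

Var(S+A) = 2 + 2·[0.15] = 2 + 0.3 = 2.3.
Because errors are independent across components, Cov(Tᵢ,Tⱼ) = Cov(Xᵢ,Xⱼ); the off-diagonal part of the true-score variance is the same as above.
True-score variance = [0.74 + 0.77] + 0.3 = 1.51 + 0.3 = 1.81.
Reliability = 1.81 / 2.3 = 0.7870.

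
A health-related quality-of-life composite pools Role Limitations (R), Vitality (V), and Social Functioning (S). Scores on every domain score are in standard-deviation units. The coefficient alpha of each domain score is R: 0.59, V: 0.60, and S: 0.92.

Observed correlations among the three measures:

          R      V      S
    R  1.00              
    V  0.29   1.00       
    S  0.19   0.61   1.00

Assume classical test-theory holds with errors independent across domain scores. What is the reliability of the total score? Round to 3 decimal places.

0.828

Var(R+V+S) = 3 + 2·[0.29 + 0.19 + 0.61] = 3 + 2.18 = 5.18.
Under uncorrelated errors the observed covariances equal the true-score covariances, so only the own-variance terms attenuate.
True-score variance = [0.59 + 0.60 + 0.92] + 2.18 = 2.11 + 2.18 = 4.29.
Reliability = 4.29 / 5.18 = 0.828.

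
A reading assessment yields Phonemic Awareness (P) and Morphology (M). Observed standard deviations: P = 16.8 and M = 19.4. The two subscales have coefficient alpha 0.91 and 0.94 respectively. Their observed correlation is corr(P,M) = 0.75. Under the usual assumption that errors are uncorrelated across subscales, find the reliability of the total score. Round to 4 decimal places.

Var(P+M) = 16.8² + 19.4² + 2·[16.8·19.4·0.75] = 658.6 + 488.88 = 1147.48.
Because errors are independent across components, Cov(Tᵢ,Tⱼ) = Cov(Xᵢ,Xⱼ); the off-diagonal part of the true-score variance is the same as above.
True-score variance = [16.8²·0.91 + 19.4²·0.94] + 488.88 = 610.617 + 488.88 = 1099.5.
Reliability = 1099.5 / 1147.48 = 0.9582.

0.9582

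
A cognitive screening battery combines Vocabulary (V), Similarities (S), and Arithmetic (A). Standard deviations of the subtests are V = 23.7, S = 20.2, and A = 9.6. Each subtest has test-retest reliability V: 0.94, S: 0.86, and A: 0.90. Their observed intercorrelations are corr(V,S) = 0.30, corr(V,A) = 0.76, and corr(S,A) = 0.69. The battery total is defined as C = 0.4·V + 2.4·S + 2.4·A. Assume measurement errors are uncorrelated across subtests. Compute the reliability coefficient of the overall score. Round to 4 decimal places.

0.9243

Var(C) = 0.4²·23.7² + 2.4²·20.2² + 2.4²·9.6² + 2·[0.96·23.7·20.2·0.30 + 0.96·23.7·9.6·0.76 + 5.76·20.2·9.6·0.69] = 2971.02 + 2149.18 = 5120.21.
Under uncorrelated errors the observed covariances equal the true-score covariances, so only the own-variance terms attenuate.
True-score variance = [0.4²·23.7²·0.94 + 2.4²·20.2²·0.86 + 2.4²·9.6²·0.90] + 2149.18 = 2583.5 + 2149.18 = 4732.69.
Reliability = 4732.69 / 5120.21 = 0.9243.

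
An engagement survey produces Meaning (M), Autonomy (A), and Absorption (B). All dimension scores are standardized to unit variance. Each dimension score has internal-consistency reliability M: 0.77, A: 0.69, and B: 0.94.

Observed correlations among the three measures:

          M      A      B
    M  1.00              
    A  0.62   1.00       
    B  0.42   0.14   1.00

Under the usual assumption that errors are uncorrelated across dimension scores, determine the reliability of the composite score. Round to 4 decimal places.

0.8881

Var(M+A+B) = 3 + 2·[0.62 + 0.42 + 0.14] = 3 + 2.36 = 5.36.
With uncorrelated errors the cross-covariances are all true-score covariance, so they carry over unchanged; only the diagonal terms shrink to ρᵢσᵢ².
True-score variance = [0.77 + 0.69 + 0.94] + 2.36 = 2.4 + 2.36 = 4.76.
Reliability = 4.76 / 5.36 = 0.8881.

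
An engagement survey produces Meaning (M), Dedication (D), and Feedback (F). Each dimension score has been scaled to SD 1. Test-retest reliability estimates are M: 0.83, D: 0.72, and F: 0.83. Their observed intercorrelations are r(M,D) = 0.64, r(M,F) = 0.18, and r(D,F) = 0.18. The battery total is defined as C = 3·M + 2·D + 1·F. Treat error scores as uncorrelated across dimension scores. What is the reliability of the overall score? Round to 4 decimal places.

Var(C) = 3² + 2² + 1 + 2·[6·0.64 + 3·0.18 + 2·0.18] = 14 + 9.48 = 23.48.
Under uncorrelated errors the observed covariances equal the true-score covariances, so only the own-variance terms attenuate.
True-score variance = [3²·0.83 + 2²·0.72 + 0.83] + 9.48 = 11.18 + 9.48 = 20.66.
Reliability = 20.66 / 23.48 = 0.8799.

0.8799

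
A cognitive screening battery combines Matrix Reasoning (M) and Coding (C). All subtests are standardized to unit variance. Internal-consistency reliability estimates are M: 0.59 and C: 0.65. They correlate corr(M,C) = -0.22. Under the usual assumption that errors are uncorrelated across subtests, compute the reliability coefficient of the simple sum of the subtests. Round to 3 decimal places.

0.513

Var(M+C) = 2 + 2·[(-0.22)] = 2 − 0.44 = 1.56.
Because errors are independent across components, Cov(Tᵢ,Tⱼ) = Cov(Xᵢ,Xⱼ); the off-diagonal part of the true-score variance is the same as above.
True-score variance = [0.59 + 0.65] − 0.44 = 1.24 − 0.44 = 0.8.
Reliability = 0.8 / 1.56 = 0.513.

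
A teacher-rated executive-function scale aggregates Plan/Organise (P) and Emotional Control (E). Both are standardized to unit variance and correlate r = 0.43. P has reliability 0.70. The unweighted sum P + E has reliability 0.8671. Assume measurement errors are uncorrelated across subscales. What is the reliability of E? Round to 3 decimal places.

0.920

Var(P+E) = 2 + 2·0.43 = 2.860.
True-score variance = ρ_P + ρ_E + 2·0.43, so 0.8671 = (0.70 + ρ_E + 0.86) / 2.860.
ρ_E = 0.8671·2.860 − 0.70 − 0.86 = 0.920.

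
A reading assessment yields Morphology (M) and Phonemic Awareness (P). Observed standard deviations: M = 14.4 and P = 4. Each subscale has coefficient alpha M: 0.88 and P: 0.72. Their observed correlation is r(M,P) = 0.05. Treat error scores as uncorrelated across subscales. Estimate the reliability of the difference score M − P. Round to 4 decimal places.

Var(M−P) = 14.4² + 4² − 2·14.4·4·0.05 = 223.36 − 5.76 = 217.6.
With uncorrelated errors the cross-covariances are all true-score covariance, so they carry over unchanged; only the diagonal terms shrink to ρᵢσᵢ².
True-score variance = [14.4²·0.88 + 4²·0.72] − 5.76 = 193.997 − 5.76 = 188.237.
Reliability = 188.237 / 217.6 = 0.8651.

0.8651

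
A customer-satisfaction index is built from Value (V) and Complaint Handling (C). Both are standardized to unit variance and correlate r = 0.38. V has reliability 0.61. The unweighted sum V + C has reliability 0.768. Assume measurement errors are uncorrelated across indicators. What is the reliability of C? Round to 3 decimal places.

0.750

Var(V+C) = 2 + 2·0.38 = 2.760.
True-score variance = ρ_V + ρ_C + 2·0.38, so 0.768 = (0.61 + ρ_C + 0.76) / 2.760.
ρ_C = 0.768·2.760 − 0.61 − 0.76 = 0.750.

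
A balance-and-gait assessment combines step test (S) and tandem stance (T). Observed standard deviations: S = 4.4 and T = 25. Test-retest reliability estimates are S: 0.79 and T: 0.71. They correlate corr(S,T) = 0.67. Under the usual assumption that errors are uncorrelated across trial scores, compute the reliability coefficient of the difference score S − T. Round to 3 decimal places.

Var(S−T) = 4.4² + 25² − 2·4.4·25·0.67 = 644.36 − 147.4 = 496.96.
Because errors are independent across components, Cov(Tᵢ,Tⱼ) = Cov(Xᵢ,Xⱼ); the off-diagonal part of the true-score variance is the same as above.
True-score variance = [4.4²·0.79 + 25²·0.71] − 147.4 = 459.044 − 147.4 = 311.644.
Reliability = 311.644 / 496.96 = 0.627.

0.627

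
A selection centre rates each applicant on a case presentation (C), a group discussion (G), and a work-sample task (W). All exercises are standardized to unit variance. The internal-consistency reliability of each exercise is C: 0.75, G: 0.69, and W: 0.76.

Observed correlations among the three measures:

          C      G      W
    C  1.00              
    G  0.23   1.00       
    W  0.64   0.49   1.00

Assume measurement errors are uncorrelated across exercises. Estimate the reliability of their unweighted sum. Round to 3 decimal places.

0.860

Var(C+G+W) = 3 + 2·[0.23 + 0.64 + 0.49] = 3 + 2.72 = 5.72.
Under uncorrelated errors the observed covariances equal the true-score covariances, so only the own-variance terms attenuate.
True-score variance = [0.75 + 0.69 + 0.76] + 2.72 = 2.2 + 2.72 = 4.92.
Reliability = 4.92 / 5.72 = 0.860.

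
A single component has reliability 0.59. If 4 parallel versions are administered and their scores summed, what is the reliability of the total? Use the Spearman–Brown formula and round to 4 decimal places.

ρ_k = kρ / (1 + (k−1)ρ) = 4·0.59 / (1 + 3·0.59) = 2.360 / 2.770 = 0.8520.

0.8520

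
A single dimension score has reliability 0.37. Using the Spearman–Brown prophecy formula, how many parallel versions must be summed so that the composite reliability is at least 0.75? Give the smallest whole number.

6

k ≥ ρ*(1−ρ₁)/(ρ₁(1−ρ*)) = 0.75·0.63 / (0.37·0.25) = 5.108.
Smallest integer k = 6.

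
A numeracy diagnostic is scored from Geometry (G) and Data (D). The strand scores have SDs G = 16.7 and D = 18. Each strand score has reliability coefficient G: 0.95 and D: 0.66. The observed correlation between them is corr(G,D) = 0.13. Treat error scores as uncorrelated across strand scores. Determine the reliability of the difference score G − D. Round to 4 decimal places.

Var(G−D) = 16.7² + 18² − 2·16.7·18·0.13 = 602.89 − 78.156 = 524.734.
With uncorrelated errors the cross-covariances are all true-score covariance, so they carry over unchanged; only the diagonal terms shrink to ρᵢσᵢ².
True-score variance = [16.7²·0.95 + 18²·0.66] − 78.156 = 478.785 − 78.156 = 400.629.
Reliability = 400.629 / 524.734 = 0.7635.

0.7635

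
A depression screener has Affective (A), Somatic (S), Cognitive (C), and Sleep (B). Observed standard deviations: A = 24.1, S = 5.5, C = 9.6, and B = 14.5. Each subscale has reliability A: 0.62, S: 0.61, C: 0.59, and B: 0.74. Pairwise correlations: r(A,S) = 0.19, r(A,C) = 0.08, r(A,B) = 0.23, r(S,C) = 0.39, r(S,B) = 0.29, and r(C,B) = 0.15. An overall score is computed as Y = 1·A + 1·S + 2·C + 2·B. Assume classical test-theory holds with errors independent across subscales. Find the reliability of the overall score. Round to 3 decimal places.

0.769

Var(Y) = 24.1² + 5.5² + 2²·9.6² + 2²·14.5² + 2·[24.1·5.5·0.19 + 2·24.1·9.6·0.08 + 2·24.1·14.5·0.23 + 2·5.5·9.6·0.39 + 2·5.5·14.5·0.29 + 4·9.6·14.5·0.15] = 1820.7 + 787.816 = 2608.52.
With uncorrelated errors the cross-covariances are all true-score covariance, so they carry over unchanged; only the diagonal terms shrink to ρᵢσᵢ².
True-score variance = [24.1²·0.62 + 5.5²·0.61 + 2²·9.6²·0.59 + 2²·14.5²·0.74] + 787.816 = 1218.39 + 787.816 = 2006.21.
Reliability = 2006.21 / 2608.52 = 0.769.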